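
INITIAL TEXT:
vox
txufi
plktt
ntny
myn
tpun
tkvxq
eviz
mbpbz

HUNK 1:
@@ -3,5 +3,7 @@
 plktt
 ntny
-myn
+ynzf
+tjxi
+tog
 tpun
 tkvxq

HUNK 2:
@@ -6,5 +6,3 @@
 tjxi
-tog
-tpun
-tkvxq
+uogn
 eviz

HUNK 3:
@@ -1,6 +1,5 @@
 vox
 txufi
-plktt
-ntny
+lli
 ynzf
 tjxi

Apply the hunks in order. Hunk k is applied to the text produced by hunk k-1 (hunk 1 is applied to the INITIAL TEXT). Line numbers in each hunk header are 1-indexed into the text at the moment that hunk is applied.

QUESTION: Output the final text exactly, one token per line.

Answer: vox
txufi
lli
ynzf
tjxi
uogn
eviz
mbpbz

Derivation:
Hunk 1: at line 3 remove [myn] add [ynzf,tjxi,tog] -> 11 lines: vox txufi plktt ntny ynzf tjxi tog tpun tkvxq eviz mbpbz
Hunk 2: at line 6 remove [tog,tpun,tkvxq] add [uogn] -> 9 lines: vox txufi plktt ntny ynzf tjxi uogn eviz mbpbz
Hunk 3: at line 1 remove [plktt,ntny] add [lli] -> 8 lines: vox txufi lli ynzf tjxi uogn eviz mbpbz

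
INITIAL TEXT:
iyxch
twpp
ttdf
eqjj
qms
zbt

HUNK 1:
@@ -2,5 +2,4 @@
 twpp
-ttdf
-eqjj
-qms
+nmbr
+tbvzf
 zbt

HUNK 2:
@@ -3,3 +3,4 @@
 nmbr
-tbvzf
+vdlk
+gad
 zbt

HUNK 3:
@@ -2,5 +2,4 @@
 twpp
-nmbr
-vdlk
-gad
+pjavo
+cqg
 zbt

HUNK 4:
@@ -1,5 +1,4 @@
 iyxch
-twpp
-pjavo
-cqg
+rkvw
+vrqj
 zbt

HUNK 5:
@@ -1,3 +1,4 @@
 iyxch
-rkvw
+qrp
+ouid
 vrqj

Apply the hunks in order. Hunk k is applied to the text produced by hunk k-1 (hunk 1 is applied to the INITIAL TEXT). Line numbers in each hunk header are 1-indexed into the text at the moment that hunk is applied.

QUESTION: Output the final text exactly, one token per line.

Answer: iyxch
qrp
ouid
vrqj
zbt

Derivation:
Hunk 1: at line 2 remove [ttdf,eqjj,qms] add [nmbr,tbvzf] -> 5 lines: iyxch twpp nmbr tbvzf zbt
Hunk 2: at line 3 remove [tbvzf] add [vdlk,gad] -> 6 lines: iyxch twpp nmbr vdlk gad zbt
Hunk 3: at line 2 remove [nmbr,vdlk,gad] add [pjavo,cqg] -> 5 lines: iyxch twpp pjavo cqg zbt
Hunk 4: at line 1 remove [twpp,pjavo,cqg] add [rkvw,vrqj] -> 4 lines: iyxch rkvw vrqj zbt
Hunk 5: at line 1 remove [rkvw] add [qrp,ouid] -> 5 lines: iyxch qrp ouid vrqj zbt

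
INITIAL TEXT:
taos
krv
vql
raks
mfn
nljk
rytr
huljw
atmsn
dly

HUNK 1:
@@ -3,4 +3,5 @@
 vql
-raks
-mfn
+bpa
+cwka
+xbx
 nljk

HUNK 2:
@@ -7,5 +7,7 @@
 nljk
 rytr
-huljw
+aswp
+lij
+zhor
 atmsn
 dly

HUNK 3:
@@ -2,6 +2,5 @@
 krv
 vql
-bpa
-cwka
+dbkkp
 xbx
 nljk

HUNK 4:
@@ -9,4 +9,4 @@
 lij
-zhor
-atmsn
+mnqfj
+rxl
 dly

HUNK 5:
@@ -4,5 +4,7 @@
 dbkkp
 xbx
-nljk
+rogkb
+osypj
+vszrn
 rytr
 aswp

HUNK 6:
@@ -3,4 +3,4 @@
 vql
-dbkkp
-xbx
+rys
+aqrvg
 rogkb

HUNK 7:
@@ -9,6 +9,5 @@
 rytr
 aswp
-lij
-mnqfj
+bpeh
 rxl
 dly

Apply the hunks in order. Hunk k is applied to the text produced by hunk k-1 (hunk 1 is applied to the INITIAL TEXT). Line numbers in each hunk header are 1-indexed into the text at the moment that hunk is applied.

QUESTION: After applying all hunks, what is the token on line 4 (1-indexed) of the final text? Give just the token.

Hunk 1: at line 3 remove [raks,mfn] add [bpa,cwka,xbx] -> 11 lines: taos krv vql bpa cwka xbx nljk rytr huljw atmsn dly
Hunk 2: at line 7 remove [huljw] add [aswp,lij,zhor] -> 13 lines: taos krv vql bpa cwka xbx nljk rytr aswp lij zhor atmsn dly
Hunk 3: at line 2 remove [bpa,cwka] add [dbkkp] -> 12 lines: taos krv vql dbkkp xbx nljk rytr aswp lij zhor atmsn dly
Hunk 4: at line 9 remove [zhor,atmsn] add [mnqfj,rxl] -> 12 lines: taos krv vql dbkkp xbx nljk rytr aswp lij mnqfj rxl dly
Hunk 5: at line 4 remove [nljk] add [rogkb,osypj,vszrn] -> 14 lines: taos krv vql dbkkp xbx rogkb osypj vszrn rytr aswp lij mnqfj rxl dly
Hunk 6: at line 3 remove [dbkkp,xbx] add [rys,aqrvg] -> 14 lines: taos krv vql rys aqrvg rogkb osypj vszrn rytr aswp lij mnqfj rxl dly
Hunk 7: at line 9 remove [lij,mnqfj] add [bpeh] -> 13 lines: taos krv vql rys aqrvg rogkb osypj vszrn rytr aswp bpeh rxl dly
Final line 4: rys

Answer: rys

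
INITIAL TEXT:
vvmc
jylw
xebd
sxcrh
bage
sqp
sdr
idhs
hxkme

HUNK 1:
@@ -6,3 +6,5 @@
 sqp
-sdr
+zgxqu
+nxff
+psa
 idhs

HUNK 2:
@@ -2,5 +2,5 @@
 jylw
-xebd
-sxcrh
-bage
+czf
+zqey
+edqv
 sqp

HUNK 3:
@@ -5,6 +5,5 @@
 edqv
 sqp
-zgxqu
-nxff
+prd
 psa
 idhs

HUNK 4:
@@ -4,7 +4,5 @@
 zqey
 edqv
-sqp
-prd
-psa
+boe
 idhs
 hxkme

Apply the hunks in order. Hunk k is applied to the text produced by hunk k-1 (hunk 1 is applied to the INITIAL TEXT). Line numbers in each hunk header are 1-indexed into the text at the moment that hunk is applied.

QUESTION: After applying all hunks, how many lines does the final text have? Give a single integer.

Hunk 1: at line 6 remove [sdr] add [zgxqu,nxff,psa] -> 11 lines: vvmc jylw xebd sxcrh bage sqp zgxqu nxff psa idhs hxkme
Hunk 2: at line 2 remove [xebd,sxcrh,bage] add [czf,zqey,edqv] -> 11 lines: vvmc jylw czf zqey edqv sqp zgxqu nxff psa idhs hxkme
Hunk 3: at line 5 remove [zgxqu,nxff] add [prd] -> 10 lines: vvmc jylw czf zqey edqv sqp prd psa idhs hxkme
Hunk 4: at line 4 remove [sqp,prd,psa] add [boe] -> 8 lines: vvmc jylw czf zqey edqv boe idhs hxkme
Final line count: 8

Answer: 8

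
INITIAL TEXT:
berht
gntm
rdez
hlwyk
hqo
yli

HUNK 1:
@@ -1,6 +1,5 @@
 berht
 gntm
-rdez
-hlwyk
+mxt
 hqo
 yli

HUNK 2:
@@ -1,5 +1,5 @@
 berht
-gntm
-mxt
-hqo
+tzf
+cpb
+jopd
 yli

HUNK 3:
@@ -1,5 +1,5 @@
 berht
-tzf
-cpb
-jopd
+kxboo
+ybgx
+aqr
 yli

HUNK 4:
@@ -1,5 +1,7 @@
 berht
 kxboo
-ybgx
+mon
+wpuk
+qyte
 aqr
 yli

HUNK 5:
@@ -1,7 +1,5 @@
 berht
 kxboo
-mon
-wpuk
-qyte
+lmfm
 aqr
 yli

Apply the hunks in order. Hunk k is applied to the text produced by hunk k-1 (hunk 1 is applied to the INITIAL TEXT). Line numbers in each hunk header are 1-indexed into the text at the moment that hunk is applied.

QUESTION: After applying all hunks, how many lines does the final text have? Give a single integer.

Answer: 5

Derivation:
Hunk 1: at line 1 remove [rdez,hlwyk] add [mxt] -> 5 lines: berht gntm mxt hqo yli
Hunk 2: at line 1 remove [gntm,mxt,hqo] add [tzf,cpb,jopd] -> 5 lines: berht tzf cpb jopd yli
Hunk 3: at line 1 remove [tzf,cpb,jopd] add [kxboo,ybgx,aqr] -> 5 lines: berht kxboo ybgx aqr yli
Hunk 4: at line 1 remove [ybgx] add [mon,wpuk,qyte] -> 7 lines: berht kxboo mon wpuk qyte aqr yli
Hunk 5: at line 1 remove [mon,wpuk,qyte] add [lmfm] -> 5 lines: berht kxboo lmfm aqr yli
Final line count: 5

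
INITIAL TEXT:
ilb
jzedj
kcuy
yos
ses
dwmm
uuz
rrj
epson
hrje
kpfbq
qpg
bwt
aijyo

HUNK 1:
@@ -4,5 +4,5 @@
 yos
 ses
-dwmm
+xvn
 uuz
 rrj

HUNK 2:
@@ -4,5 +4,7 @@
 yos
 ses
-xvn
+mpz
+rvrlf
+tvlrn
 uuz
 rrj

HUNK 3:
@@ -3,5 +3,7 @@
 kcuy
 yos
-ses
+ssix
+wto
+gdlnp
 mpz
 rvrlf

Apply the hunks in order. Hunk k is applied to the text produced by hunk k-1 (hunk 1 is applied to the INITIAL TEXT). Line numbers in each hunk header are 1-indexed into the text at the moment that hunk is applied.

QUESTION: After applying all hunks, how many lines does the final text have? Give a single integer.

Answer: 18

Derivation:
Hunk 1: at line 4 remove [dwmm] add [xvn] -> 14 lines: ilb jzedj kcuy yos ses xvn uuz rrj epson hrje kpfbq qpg bwt aijyo
Hunk 2: at line 4 remove [xvn] add [mpz,rvrlf,tvlrn] -> 16 lines: ilb jzedj kcuy yos ses mpz rvrlf tvlrn uuz rrj epson hrje kpfbq qpg bwt aijyo
Hunk 3: at line 3 remove [ses] add [ssix,wto,gdlnp] -> 18 lines: ilb jzedj kcuy yos ssix wto gdlnp mpz rvrlf tvlrn uuz rrj epson hrje kpfbq qpg bwt aijyo
Final line count: 18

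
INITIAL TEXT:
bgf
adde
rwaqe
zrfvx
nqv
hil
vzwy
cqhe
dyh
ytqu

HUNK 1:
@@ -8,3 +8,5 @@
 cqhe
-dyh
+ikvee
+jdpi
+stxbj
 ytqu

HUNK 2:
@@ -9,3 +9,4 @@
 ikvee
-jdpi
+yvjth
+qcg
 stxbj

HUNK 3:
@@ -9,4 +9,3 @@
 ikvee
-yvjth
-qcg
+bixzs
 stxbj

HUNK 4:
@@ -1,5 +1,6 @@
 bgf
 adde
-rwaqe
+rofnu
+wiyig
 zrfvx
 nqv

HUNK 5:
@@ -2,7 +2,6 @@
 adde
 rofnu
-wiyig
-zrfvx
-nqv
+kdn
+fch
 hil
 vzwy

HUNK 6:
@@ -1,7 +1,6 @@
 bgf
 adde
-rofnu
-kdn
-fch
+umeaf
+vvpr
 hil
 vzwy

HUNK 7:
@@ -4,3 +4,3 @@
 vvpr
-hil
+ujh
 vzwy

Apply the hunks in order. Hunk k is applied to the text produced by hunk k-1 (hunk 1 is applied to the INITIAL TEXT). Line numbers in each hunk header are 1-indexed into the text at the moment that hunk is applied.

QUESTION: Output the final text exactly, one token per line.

Hunk 1: at line 8 remove [dyh] add [ikvee,jdpi,stxbj] -> 12 lines: bgf adde rwaqe zrfvx nqv hil vzwy cqhe ikvee jdpi stxbj ytqu
Hunk 2: at line 9 remove [jdpi] add [yvjth,qcg] -> 13 lines: bgf adde rwaqe zrfvx nqv hil vzwy cqhe ikvee yvjth qcg stxbj ytqu
Hunk 3: at line 9 remove [yvjth,qcg] add [bixzs] -> 12 lines: bgf adde rwaqe zrfvx nqv hil vzwy cqhe ikvee bixzs stxbj ytqu
Hunk 4: at line 1 remove [rwaqe] add [rofnu,wiyig] -> 13 lines: bgf adde rofnu wiyig zrfvx nqv hil vzwy cqhe ikvee bixzs stxbj ytqu
Hunk 5: at line 2 remove [wiyig,zrfvx,nqv] add [kdn,fch] -> 12 lines: bgf adde rofnu kdn fch hil vzwy cqhe ikvee bixzs stxbj ytqu
Hunk 6: at line 1 remove [rofnu,kdn,fch] add [umeaf,vvpr] -> 11 lines: bgf adde umeaf vvpr hil vzwy cqhe ikvee bixzs stxbj ytqu
Hunk 7: at line 4 remove [hil] add [ujh] -> 11 lines: bgf adde umeaf vvpr ujh vzwy cqhe ikvee bixzs stxbj ytqu

Answer: bgf
adde
umeaf
vvpr
ujh
vzwy
cqhe
ikvee
bixzs
stxbj
ytqu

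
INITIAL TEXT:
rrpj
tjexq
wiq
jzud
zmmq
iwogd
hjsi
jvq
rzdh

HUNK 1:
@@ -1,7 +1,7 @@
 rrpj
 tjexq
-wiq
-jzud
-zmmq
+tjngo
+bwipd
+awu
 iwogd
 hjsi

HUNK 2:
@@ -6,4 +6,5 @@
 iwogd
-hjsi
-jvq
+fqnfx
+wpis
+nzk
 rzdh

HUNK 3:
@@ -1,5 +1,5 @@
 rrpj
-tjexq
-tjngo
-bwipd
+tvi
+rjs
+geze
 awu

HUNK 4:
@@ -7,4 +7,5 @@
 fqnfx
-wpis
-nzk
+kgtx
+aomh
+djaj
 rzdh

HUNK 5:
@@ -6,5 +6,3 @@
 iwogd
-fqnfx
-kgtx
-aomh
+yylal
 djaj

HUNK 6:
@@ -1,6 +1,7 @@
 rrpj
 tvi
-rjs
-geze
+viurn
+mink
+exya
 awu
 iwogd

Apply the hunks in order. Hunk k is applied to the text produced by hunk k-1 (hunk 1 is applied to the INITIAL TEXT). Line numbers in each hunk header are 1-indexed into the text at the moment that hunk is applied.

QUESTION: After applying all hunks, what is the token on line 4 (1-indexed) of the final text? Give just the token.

Hunk 1: at line 1 remove [wiq,jzud,zmmq] add [tjngo,bwipd,awu] -> 9 lines: rrpj tjexq tjngo bwipd awu iwogd hjsi jvq rzdh
Hunk 2: at line 6 remove [hjsi,jvq] add [fqnfx,wpis,nzk] -> 10 lines: rrpj tjexq tjngo bwipd awu iwogd fqnfx wpis nzk rzdh
Hunk 3: at line 1 remove [tjexq,tjngo,bwipd] add [tvi,rjs,geze] -> 10 lines: rrpj tvi rjs geze awu iwogd fqnfx wpis nzk rzdh
Hunk 4: at line 7 remove [wpis,nzk] add [kgtx,aomh,djaj] -> 11 lines: rrpj tvi rjs geze awu iwogd fqnfx kgtx aomh djaj rzdh
Hunk 5: at line 6 remove [fqnfx,kgtx,aomh] add [yylal] -> 9 lines: rrpj tvi rjs geze awu iwogd yylal djaj rzdh
Hunk 6: at line 1 remove [rjs,geze] add [viurn,mink,exya] -> 10 lines: rrpj tvi viurn mink exya awu iwogd yylal djaj rzdh
Final line 4: mink

Answer: mink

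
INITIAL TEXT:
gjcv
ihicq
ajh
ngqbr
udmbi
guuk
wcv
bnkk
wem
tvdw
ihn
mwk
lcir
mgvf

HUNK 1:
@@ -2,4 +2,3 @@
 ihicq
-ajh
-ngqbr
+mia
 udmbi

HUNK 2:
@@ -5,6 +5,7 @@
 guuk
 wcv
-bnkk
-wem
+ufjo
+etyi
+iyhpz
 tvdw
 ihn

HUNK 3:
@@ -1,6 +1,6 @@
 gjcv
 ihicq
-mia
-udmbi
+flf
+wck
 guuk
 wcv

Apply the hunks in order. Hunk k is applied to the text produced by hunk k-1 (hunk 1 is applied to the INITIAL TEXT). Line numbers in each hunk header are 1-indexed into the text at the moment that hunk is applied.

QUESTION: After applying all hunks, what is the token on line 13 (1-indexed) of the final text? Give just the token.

Answer: lcir

Derivation:
Hunk 1: at line 2 remove [ajh,ngqbr] add [mia] -> 13 lines: gjcv ihicq mia udmbi guuk wcv bnkk wem tvdw ihn mwk lcir mgvf
Hunk 2: at line 5 remove [bnkk,wem] add [ufjo,etyi,iyhpz] -> 14 lines: gjcv ihicq mia udmbi guuk wcv ufjo etyi iyhpz tvdw ihn mwk lcir mgvf
Hunk 3: at line 1 remove [mia,udmbi] add [flf,wck] -> 14 lines: gjcv ihicq flf wck guuk wcv ufjo etyi iyhpz tvdw ihn mwk lcir mgvf
Final line 13: lcir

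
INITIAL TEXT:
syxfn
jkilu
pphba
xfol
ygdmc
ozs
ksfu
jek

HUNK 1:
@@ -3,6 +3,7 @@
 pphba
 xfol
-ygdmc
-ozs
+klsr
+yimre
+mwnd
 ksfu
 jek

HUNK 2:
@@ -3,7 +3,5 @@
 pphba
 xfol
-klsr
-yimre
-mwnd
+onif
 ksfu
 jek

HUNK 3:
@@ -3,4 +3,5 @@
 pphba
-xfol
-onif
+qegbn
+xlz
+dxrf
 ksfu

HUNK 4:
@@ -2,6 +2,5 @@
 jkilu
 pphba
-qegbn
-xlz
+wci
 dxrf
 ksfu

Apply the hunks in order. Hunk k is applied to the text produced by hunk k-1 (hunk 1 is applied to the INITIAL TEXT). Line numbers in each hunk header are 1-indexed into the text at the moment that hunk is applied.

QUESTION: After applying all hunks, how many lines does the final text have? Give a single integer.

Hunk 1: at line 3 remove [ygdmc,ozs] add [klsr,yimre,mwnd] -> 9 lines: syxfn jkilu pphba xfol klsr yimre mwnd ksfu jek
Hunk 2: at line 3 remove [klsr,yimre,mwnd] add [onif] -> 7 lines: syxfn jkilu pphba xfol onif ksfu jek
Hunk 3: at line 3 remove [xfol,onif] add [qegbn,xlz,dxrf] -> 8 lines: syxfn jkilu pphba qegbn xlz dxrf ksfu jek
Hunk 4: at line 2 remove [qegbn,xlz] add [wci] -> 7 lines: syxfn jkilu pphba wci dxrf ksfu jek
Final line count: 7

Answer: 7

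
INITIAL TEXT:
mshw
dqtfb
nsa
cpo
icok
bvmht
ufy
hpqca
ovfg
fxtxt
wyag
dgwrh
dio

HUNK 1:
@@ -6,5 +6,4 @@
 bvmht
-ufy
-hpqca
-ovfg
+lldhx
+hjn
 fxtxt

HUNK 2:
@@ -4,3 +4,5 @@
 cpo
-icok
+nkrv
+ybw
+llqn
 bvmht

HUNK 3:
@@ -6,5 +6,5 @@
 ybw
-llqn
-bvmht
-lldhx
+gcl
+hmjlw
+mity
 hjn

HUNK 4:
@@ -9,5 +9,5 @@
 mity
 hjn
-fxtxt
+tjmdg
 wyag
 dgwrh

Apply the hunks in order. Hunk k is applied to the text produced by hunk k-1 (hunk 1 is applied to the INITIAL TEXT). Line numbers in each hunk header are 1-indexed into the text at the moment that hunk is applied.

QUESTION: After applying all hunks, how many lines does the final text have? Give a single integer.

Hunk 1: at line 6 remove [ufy,hpqca,ovfg] add [lldhx,hjn] -> 12 lines: mshw dqtfb nsa cpo icok bvmht lldhx hjn fxtxt wyag dgwrh dio
Hunk 2: at line 4 remove [icok] add [nkrv,ybw,llqn] -> 14 lines: mshw dqtfb nsa cpo nkrv ybw llqn bvmht lldhx hjn fxtxt wyag dgwrh dio
Hunk 3: at line 6 remove [llqn,bvmht,lldhx] add [gcl,hmjlw,mity] -> 14 lines: mshw dqtfb nsa cpo nkrv ybw gcl hmjlw mity hjn fxtxt wyag dgwrh dio
Hunk 4: at line 9 remove [fxtxt] add [tjmdg] -> 14 lines: mshw dqtfb nsa cpo nkrv ybw gcl hmjlw mity hjn tjmdg wyag dgwrh dio
Final line count: 14

Answer: 14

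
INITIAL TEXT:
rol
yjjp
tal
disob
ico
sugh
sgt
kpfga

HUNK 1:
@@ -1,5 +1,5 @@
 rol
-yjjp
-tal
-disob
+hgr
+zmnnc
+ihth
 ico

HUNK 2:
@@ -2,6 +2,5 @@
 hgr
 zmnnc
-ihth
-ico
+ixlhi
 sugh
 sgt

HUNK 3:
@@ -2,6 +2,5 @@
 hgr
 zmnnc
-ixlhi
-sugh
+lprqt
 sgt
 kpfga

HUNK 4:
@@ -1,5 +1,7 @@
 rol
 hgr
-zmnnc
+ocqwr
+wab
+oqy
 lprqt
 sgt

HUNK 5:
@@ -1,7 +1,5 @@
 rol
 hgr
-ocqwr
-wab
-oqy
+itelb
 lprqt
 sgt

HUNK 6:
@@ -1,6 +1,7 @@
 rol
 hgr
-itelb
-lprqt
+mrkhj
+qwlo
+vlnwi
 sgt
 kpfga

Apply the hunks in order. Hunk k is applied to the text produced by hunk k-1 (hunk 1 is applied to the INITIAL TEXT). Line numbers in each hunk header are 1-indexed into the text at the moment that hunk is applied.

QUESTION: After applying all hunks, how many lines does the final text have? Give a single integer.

Answer: 7

Derivation:
Hunk 1: at line 1 remove [yjjp,tal,disob] add [hgr,zmnnc,ihth] -> 8 lines: rol hgr zmnnc ihth ico sugh sgt kpfga
Hunk 2: at line 2 remove [ihth,ico] add [ixlhi] -> 7 lines: rol hgr zmnnc ixlhi sugh sgt kpfga
Hunk 3: at line 2 remove [ixlhi,sugh] add [lprqt] -> 6 lines: rol hgr zmnnc lprqt sgt kpfga
Hunk 4: at line 1 remove [zmnnc] add [ocqwr,wab,oqy] -> 8 lines: rol hgr ocqwr wab oqy lprqt sgt kpfga
Hunk 5: at line 1 remove [ocqwr,wab,oqy] add [itelb] -> 6 lines: rol hgr itelb lprqt sgt kpfga
Hunk 6: at line 1 remove [itelb,lprqt] add [mrkhj,qwlo,vlnwi] -> 7 lines: rol hgr mrkhj qwlo vlnwi sgt kpfga
Final line count: 7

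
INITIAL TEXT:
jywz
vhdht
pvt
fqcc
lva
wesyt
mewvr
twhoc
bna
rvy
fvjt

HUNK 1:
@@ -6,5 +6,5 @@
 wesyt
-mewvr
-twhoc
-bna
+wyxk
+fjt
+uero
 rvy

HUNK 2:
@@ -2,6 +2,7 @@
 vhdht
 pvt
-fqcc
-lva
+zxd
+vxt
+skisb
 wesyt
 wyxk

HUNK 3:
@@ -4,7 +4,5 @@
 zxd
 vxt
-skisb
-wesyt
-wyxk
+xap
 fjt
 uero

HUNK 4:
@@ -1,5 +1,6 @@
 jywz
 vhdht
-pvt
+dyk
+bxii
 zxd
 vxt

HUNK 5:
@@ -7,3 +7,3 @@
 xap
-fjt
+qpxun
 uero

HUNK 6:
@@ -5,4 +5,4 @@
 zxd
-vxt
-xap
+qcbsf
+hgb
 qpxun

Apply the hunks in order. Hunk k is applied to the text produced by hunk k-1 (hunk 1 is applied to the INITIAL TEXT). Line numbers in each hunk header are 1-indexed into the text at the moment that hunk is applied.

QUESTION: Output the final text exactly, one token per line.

Answer: jywz
vhdht
dyk
bxii
zxd
qcbsf
hgb
qpxun
uero
rvy
fvjt

Derivation:
Hunk 1: at line 6 remove [mewvr,twhoc,bna] add [wyxk,fjt,uero] -> 11 lines: jywz vhdht pvt fqcc lva wesyt wyxk fjt uero rvy fvjt
Hunk 2: at line 2 remove [fqcc,lva] add [zxd,vxt,skisb] -> 12 lines: jywz vhdht pvt zxd vxt skisb wesyt wyxk fjt uero rvy fvjt
Hunk 3: at line 4 remove [skisb,wesyt,wyxk] add [xap] -> 10 lines: jywz vhdht pvt zxd vxt xap fjt uero rvy fvjt
Hunk 4: at line 1 remove [pvt] add [dyk,bxii] -> 11 lines: jywz vhdht dyk bxii zxd vxt xap fjt uero rvy fvjt
Hunk 5: at line 7 remove [fjt] add [qpxun] -> 11 lines: jywz vhdht dyk bxii zxd vxt xap qpxun uero rvy fvjt
Hunk 6: at line 5 remove [vxt,xap] add [qcbsf,hgb] -> 11 lines: jywz vhdht dyk bxii zxd qcbsf hgb qpxun uero rvy fvjt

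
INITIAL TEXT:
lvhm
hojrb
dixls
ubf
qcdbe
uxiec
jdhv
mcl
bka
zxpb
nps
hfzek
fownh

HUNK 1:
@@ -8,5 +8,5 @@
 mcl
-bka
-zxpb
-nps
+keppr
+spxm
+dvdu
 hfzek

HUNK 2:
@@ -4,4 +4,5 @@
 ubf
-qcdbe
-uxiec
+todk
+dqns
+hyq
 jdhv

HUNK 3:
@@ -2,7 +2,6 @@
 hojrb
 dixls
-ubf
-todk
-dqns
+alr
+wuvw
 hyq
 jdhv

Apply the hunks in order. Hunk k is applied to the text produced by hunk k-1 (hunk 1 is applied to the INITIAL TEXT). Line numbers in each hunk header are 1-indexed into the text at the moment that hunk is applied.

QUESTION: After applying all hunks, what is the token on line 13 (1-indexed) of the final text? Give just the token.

Answer: fownh

Derivation:
Hunk 1: at line 8 remove [bka,zxpb,nps] add [keppr,spxm,dvdu] -> 13 lines: lvhm hojrb dixls ubf qcdbe uxiec jdhv mcl keppr spxm dvdu hfzek fownh
Hunk 2: at line 4 remove [qcdbe,uxiec] add [todk,dqns,hyq] -> 14 lines: lvhm hojrb dixls ubf todk dqns hyq jdhv mcl keppr spxm dvdu hfzek fownh
Hunk 3: at line 2 remove [ubf,todk,dqns] add [alr,wuvw] -> 13 lines: lvhm hojrb dixls alr wuvw hyq jdhv mcl keppr spxm dvdu hfzek fownh
Final line 13: fownh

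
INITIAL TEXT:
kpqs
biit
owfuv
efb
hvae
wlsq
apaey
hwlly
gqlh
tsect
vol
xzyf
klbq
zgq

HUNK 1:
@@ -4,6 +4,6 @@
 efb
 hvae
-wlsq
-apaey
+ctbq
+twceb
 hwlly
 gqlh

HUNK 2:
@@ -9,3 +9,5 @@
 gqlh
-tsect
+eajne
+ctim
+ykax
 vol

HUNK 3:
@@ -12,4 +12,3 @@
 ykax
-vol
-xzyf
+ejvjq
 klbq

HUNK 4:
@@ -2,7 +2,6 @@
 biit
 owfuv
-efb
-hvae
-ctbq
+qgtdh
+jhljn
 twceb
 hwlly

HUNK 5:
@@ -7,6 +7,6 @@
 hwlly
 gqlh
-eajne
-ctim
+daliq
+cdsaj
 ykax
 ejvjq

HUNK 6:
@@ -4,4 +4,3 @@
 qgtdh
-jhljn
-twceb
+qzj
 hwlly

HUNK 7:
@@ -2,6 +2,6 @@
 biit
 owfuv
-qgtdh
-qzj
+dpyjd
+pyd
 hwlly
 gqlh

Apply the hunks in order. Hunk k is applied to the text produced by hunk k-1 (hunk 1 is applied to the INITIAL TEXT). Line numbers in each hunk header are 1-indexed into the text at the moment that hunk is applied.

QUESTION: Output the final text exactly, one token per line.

Hunk 1: at line 4 remove [wlsq,apaey] add [ctbq,twceb] -> 14 lines: kpqs biit owfuv efb hvae ctbq twceb hwlly gqlh tsect vol xzyf klbq zgq
Hunk 2: at line 9 remove [tsect] add [eajne,ctim,ykax] -> 16 lines: kpqs biit owfuv efb hvae ctbq twceb hwlly gqlh eajne ctim ykax vol xzyf klbq zgq
Hunk 3: at line 12 remove [vol,xzyf] add [ejvjq] -> 15 lines: kpqs biit owfuv efb hvae ctbq twceb hwlly gqlh eajne ctim ykax ejvjq klbq zgq
Hunk 4: at line 2 remove [efb,hvae,ctbq] add [qgtdh,jhljn] -> 14 lines: kpqs biit owfuv qgtdh jhljn twceb hwlly gqlh eajne ctim ykax ejvjq klbq zgq
Hunk 5: at line 7 remove [eajne,ctim] add [daliq,cdsaj] -> 14 lines: kpqs biit owfuv qgtdh jhljn twceb hwlly gqlh daliq cdsaj ykax ejvjq klbq zgq
Hunk 6: at line 4 remove [jhljn,twceb] add [qzj] -> 13 lines: kpqs biit owfuv qgtdh qzj hwlly gqlh daliq cdsaj ykax ejvjq klbq zgq
Hunk 7: at line 2 remove [qgtdh,qzj] add [dpyjd,pyd] -> 13 lines: kpqs biit owfuv dpyjd pyd hwlly gqlh daliq cdsaj ykax ejvjq klbq zgq

Answer: kpqs
biit
owfuv
dpyjd
pyd
hwlly
gqlh
daliq
cdsaj
ykax
ejvjq
klbq
zgq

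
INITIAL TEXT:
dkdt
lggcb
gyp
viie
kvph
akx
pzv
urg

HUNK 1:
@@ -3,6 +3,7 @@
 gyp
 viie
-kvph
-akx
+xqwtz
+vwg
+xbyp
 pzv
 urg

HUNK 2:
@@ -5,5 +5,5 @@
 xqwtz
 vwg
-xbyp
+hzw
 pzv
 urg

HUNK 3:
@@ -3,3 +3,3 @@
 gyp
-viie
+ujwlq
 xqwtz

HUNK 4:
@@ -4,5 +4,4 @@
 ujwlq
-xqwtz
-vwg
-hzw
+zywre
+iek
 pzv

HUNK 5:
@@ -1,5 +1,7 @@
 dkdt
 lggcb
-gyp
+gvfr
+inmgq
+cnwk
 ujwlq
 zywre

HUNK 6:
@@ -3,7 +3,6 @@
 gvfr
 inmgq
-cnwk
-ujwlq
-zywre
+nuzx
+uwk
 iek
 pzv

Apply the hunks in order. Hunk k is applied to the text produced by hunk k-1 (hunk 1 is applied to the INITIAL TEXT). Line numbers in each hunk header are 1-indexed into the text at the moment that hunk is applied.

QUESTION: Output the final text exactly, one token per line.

Answer: dkdt
lggcb
gvfr
inmgq
nuzx
uwk
iek
pzv
urg

Derivation:
Hunk 1: at line 3 remove [kvph,akx] add [xqwtz,vwg,xbyp] -> 9 lines: dkdt lggcb gyp viie xqwtz vwg xbyp pzv urg
Hunk 2: at line 5 remove [xbyp] add [hzw] -> 9 lines: dkdt lggcb gyp viie xqwtz vwg hzw pzv urg
Hunk 3: at line 3 remove [viie] add [ujwlq] -> 9 lines: dkdt lggcb gyp ujwlq xqwtz vwg hzw pzv urg
Hunk 4: at line 4 remove [xqwtz,vwg,hzw] add [zywre,iek] -> 8 lines: dkdt lggcb gyp ujwlq zywre iek pzv urg
Hunk 5: at line 1 remove [gyp] add [gvfr,inmgq,cnwk] -> 10 lines: dkdt lggcb gvfr inmgq cnwk ujwlq zywre iek pzv urg
Hunk 6: at line 3 remove [cnwk,ujwlq,zywre] add [nuzx,uwk] -> 9 lines: dkdt lggcb gvfr inmgq nuzx uwk iek pzv urg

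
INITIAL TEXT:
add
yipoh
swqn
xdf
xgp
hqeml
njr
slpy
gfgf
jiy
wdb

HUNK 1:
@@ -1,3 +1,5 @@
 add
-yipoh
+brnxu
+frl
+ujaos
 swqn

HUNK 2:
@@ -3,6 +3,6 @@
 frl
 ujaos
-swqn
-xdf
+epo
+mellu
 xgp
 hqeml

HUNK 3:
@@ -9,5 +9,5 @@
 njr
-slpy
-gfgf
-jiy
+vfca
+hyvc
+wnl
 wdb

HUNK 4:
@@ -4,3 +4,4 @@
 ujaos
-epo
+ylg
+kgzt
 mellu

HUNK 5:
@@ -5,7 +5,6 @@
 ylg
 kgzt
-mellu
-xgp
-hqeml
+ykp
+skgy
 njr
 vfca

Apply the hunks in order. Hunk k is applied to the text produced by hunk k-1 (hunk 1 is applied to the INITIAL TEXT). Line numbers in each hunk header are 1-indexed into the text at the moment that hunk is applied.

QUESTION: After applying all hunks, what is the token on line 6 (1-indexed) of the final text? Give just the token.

Hunk 1: at line 1 remove [yipoh] add [brnxu,frl,ujaos] -> 13 lines: add brnxu frl ujaos swqn xdf xgp hqeml njr slpy gfgf jiy wdb
Hunk 2: at line 3 remove [swqn,xdf] add [epo,mellu] -> 13 lines: add brnxu frl ujaos epo mellu xgp hqeml njr slpy gfgf jiy wdb
Hunk 3: at line 9 remove [slpy,gfgf,jiy] add [vfca,hyvc,wnl] -> 13 lines: add brnxu frl ujaos epo mellu xgp hqeml njr vfca hyvc wnl wdb
Hunk 4: at line 4 remove [epo] add [ylg,kgzt] -> 14 lines: add brnxu frl ujaos ylg kgzt mellu xgp hqeml njr vfca hyvc wnl wdb
Hunk 5: at line 5 remove [mellu,xgp,hqeml] add [ykp,skgy] -> 13 lines: add brnxu frl ujaos ylg kgzt ykp skgy njr vfca hyvc wnl wdb
Final line 6: kgzt

Answer: kgzt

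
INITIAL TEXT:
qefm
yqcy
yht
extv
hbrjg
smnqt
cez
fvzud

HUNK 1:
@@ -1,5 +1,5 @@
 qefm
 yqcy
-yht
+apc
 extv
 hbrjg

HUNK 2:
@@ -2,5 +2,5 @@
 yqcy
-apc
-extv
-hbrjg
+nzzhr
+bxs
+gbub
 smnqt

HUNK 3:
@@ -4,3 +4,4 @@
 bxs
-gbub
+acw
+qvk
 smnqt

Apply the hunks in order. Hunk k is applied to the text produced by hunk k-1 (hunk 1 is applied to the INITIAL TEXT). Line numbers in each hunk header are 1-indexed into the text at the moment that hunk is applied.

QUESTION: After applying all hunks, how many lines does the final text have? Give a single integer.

Answer: 9

Derivation:
Hunk 1: at line 1 remove [yht] add [apc] -> 8 lines: qefm yqcy apc extv hbrjg smnqt cez fvzud
Hunk 2: at line 2 remove [apc,extv,hbrjg] add [nzzhr,bxs,gbub] -> 8 lines: qefm yqcy nzzhr bxs gbub smnqt cez fvzud
Hunk 3: at line 4 remove [gbub] add [acw,qvk] -> 9 lines: qefm yqcy nzzhr bxs acw qvk smnqt cez fvzud
Final line count: 9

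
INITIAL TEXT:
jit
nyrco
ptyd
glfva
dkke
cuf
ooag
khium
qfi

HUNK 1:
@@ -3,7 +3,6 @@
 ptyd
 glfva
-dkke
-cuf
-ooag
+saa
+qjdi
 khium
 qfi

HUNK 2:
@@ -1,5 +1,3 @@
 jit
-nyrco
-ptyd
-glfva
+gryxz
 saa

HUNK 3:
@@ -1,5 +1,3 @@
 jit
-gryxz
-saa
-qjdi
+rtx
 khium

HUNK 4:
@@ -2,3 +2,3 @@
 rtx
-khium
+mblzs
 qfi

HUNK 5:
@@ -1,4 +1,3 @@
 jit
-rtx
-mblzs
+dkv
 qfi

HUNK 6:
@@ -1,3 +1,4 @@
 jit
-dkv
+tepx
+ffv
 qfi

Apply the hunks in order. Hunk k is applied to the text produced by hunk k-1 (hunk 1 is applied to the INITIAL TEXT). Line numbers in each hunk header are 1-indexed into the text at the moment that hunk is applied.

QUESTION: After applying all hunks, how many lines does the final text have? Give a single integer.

Hunk 1: at line 3 remove [dkke,cuf,ooag] add [saa,qjdi] -> 8 lines: jit nyrco ptyd glfva saa qjdi khium qfi
Hunk 2: at line 1 remove [nyrco,ptyd,glfva] add [gryxz] -> 6 lines: jit gryxz saa qjdi khium qfi
Hunk 3: at line 1 remove [gryxz,saa,qjdi] add [rtx] -> 4 lines: jit rtx khium qfi
Hunk 4: at line 2 remove [khium] add [mblzs] -> 4 lines: jit rtx mblzs qfi
Hunk 5: at line 1 remove [rtx,mblzs] add [dkv] -> 3 lines: jit dkv qfi
Hunk 6: at line 1 remove [dkv] add [tepx,ffv] -> 4 lines: jit tepx ffv qfi
Final line count: 4

Answer: 4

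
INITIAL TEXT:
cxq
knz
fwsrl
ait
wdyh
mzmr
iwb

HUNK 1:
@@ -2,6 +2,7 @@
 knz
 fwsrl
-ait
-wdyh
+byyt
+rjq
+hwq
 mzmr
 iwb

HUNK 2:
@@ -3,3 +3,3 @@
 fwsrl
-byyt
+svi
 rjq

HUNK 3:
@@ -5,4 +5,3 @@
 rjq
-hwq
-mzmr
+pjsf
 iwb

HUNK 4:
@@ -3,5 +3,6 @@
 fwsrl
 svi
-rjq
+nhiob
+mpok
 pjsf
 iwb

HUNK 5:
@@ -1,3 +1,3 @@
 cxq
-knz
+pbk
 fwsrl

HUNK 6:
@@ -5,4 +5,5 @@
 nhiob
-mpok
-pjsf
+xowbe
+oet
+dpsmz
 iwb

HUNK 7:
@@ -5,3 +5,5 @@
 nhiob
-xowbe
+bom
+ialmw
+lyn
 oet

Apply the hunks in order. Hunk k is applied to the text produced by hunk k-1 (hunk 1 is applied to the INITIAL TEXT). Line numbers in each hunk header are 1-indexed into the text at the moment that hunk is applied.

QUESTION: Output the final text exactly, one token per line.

Answer: cxq
pbk
fwsrl
svi
nhiob
bom
ialmw
lyn
oet
dpsmz
iwb

Derivation:
Hunk 1: at line 2 remove [ait,wdyh] add [byyt,rjq,hwq] -> 8 lines: cxq knz fwsrl byyt rjq hwq mzmr iwb
Hunk 2: at line 3 remove [byyt] add [svi] -> 8 lines: cxq knz fwsrl svi rjq hwq mzmr iwb
Hunk 3: at line 5 remove [hwq,mzmr] add [pjsf] -> 7 lines: cxq knz fwsrl svi rjq pjsf iwb
Hunk 4: at line 3 remove [rjq] add [nhiob,mpok] -> 8 lines: cxq knz fwsrl svi nhiob mpok pjsf iwb
Hunk 5: at line 1 remove [knz] add [pbk] -> 8 lines: cxq pbk fwsrl svi nhiob mpok pjsf iwb
Hunk 6: at line 5 remove [mpok,pjsf] add [xowbe,oet,dpsmz] -> 9 lines: cxq pbk fwsrl svi nhiob xowbe oet dpsmz iwb
Hunk 7: at line 5 remove [xowbe] add [bom,ialmw,lyn] -> 11 lines: cxq pbk fwsrl svi nhiob bom ialmw lyn oet dpsmz iwb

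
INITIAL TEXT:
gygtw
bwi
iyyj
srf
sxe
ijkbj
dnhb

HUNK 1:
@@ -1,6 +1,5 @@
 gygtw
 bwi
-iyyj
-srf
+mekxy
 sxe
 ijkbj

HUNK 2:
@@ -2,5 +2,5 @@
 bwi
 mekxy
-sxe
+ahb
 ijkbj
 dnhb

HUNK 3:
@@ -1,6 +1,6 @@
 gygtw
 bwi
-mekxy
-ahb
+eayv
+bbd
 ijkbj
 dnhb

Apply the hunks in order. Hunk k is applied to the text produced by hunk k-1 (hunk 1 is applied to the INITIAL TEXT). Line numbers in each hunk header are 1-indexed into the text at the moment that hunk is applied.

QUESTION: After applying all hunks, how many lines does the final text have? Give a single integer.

Answer: 6

Derivation:
Hunk 1: at line 1 remove [iyyj,srf] add [mekxy] -> 6 lines: gygtw bwi mekxy sxe ijkbj dnhb
Hunk 2: at line 2 remove [sxe] add [ahb] -> 6 lines: gygtw bwi mekxy ahb ijkbj dnhb
Hunk 3: at line 1 remove [mekxy,ahb] add [eayv,bbd] -> 6 lines: gygtw bwi eayv bbd ijkbj dnhb
Final line count: 6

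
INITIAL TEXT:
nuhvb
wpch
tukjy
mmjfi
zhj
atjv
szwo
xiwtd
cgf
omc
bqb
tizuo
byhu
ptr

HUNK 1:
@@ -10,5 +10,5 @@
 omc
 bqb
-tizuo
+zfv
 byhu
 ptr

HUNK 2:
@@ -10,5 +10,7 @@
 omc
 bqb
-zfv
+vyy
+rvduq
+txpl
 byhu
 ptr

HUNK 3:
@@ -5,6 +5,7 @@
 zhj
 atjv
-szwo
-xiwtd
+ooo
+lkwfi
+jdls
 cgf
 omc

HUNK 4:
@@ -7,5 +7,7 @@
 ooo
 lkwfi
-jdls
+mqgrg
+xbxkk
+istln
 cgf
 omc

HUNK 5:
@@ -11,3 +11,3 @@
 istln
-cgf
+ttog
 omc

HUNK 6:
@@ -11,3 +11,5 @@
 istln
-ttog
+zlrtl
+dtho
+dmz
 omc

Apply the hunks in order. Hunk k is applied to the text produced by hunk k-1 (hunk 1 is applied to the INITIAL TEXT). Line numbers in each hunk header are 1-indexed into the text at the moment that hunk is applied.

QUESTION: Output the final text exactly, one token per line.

Hunk 1: at line 10 remove [tizuo] add [zfv] -> 14 lines: nuhvb wpch tukjy mmjfi zhj atjv szwo xiwtd cgf omc bqb zfv byhu ptr
Hunk 2: at line 10 remove [zfv] add [vyy,rvduq,txpl] -> 16 lines: nuhvb wpch tukjy mmjfi zhj atjv szwo xiwtd cgf omc bqb vyy rvduq txpl byhu ptr
Hunk 3: at line 5 remove [szwo,xiwtd] add [ooo,lkwfi,jdls] -> 17 lines: nuhvb wpch tukjy mmjfi zhj atjv ooo lkwfi jdls cgf omc bqb vyy rvduq txpl byhu ptr
Hunk 4: at line 7 remove [jdls] add [mqgrg,xbxkk,istln] -> 19 lines: nuhvb wpch tukjy mmjfi zhj atjv ooo lkwfi mqgrg xbxkk istln cgf omc bqb vyy rvduq txpl byhu ptr
Hunk 5: at line 11 remove [cgf] add [ttog] -> 19 lines: nuhvb wpch tukjy mmjfi zhj atjv ooo lkwfi mqgrg xbxkk istln ttog omc bqb vyy rvduq txpl byhu ptr
Hunk 6: at line 11 remove [ttog] add [zlrtl,dtho,dmz] -> 21 lines: nuhvb wpch tukjy mmjfi zhj atjv ooo lkwfi mqgrg xbxkk istln zlrtl dtho dmz omc bqb vyy rvduq txpl byhu ptr

Answer: nuhvb
wpch
tukjy
mmjfi
zhj
atjv
ooo
lkwfi
mqgrg
xbxkk
istln
zlrtl
dtho
dmz
omc
bqb
vyy
rvduq
txpl
byhu
ptr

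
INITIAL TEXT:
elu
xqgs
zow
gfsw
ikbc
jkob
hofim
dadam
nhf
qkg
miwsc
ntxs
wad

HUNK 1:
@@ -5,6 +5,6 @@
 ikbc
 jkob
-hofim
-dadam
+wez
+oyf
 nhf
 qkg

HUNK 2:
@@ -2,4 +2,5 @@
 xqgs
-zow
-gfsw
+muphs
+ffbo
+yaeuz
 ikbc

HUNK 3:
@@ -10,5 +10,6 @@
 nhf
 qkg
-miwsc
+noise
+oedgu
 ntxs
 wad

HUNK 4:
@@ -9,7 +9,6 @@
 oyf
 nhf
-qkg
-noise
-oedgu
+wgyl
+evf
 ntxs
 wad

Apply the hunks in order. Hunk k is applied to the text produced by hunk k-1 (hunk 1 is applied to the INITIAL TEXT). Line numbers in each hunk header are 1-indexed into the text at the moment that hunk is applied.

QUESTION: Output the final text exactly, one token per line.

Answer: elu
xqgs
muphs
ffbo
yaeuz
ikbc
jkob
wez
oyf
nhf
wgyl
evf
ntxs
wad

Derivation:
Hunk 1: at line 5 remove [hofim,dadam] add [wez,oyf] -> 13 lines: elu xqgs zow gfsw ikbc jkob wez oyf nhf qkg miwsc ntxs wad
Hunk 2: at line 2 remove [zow,gfsw] add [muphs,ffbo,yaeuz] -> 14 lines: elu xqgs muphs ffbo yaeuz ikbc jkob wez oyf nhf qkg miwsc ntxs wad
Hunk 3: at line 10 remove [miwsc] add [noise,oedgu] -> 15 lines: elu xqgs muphs ffbo yaeuz ikbc jkob wez oyf nhf qkg noise oedgu ntxs wad
Hunk 4: at line 9 remove [qkg,noise,oedgu] add [wgyl,evf] -> 14 lines: elu xqgs muphs ffbo yaeuz ikbc jkob wez oyf nhf wgyl evf ntxs wad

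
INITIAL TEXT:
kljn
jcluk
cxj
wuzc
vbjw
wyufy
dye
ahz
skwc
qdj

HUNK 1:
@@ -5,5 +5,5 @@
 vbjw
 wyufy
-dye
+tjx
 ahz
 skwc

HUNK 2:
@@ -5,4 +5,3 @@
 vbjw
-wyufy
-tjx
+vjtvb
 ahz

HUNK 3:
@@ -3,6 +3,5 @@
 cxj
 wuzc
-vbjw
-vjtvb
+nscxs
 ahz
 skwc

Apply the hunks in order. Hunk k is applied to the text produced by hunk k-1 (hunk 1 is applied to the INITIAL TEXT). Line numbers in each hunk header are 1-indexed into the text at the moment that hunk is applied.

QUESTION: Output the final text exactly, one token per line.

Answer: kljn
jcluk
cxj
wuzc
nscxs
ahz
skwc
qdj

Derivation:
Hunk 1: at line 5 remove [dye] add [tjx] -> 10 lines: kljn jcluk cxj wuzc vbjw wyufy tjx ahz skwc qdj
Hunk 2: at line 5 remove [wyufy,tjx] add [vjtvb] -> 9 lines: kljn jcluk cxj wuzc vbjw vjtvb ahz skwc qdj
Hunk 3: at line 3 remove [vbjw,vjtvb] add [nscxs] -> 8 lines: kljn jcluk cxj wuzc nscxs ahz skwc qdj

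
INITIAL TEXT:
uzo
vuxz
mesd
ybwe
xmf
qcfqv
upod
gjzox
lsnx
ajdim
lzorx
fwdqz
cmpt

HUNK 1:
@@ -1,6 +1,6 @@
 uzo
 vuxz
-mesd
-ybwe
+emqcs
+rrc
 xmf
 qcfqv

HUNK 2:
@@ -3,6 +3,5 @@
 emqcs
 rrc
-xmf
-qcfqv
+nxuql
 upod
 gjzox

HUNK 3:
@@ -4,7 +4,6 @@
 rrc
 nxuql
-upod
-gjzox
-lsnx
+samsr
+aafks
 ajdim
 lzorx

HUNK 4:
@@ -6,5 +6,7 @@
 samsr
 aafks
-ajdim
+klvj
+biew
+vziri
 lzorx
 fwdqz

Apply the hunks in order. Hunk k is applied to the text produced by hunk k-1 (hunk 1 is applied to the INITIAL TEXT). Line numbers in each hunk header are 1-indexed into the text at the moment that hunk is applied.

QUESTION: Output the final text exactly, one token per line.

Answer: uzo
vuxz
emqcs
rrc
nxuql
samsr
aafks
klvj
biew
vziri
lzorx
fwdqz
cmpt

Derivation:
Hunk 1: at line 1 remove [mesd,ybwe] add [emqcs,rrc] -> 13 lines: uzo vuxz emqcs rrc xmf qcfqv upod gjzox lsnx ajdim lzorx fwdqz cmpt
Hunk 2: at line 3 remove [xmf,qcfqv] add [nxuql] -> 12 lines: uzo vuxz emqcs rrc nxuql upod gjzox lsnx ajdim lzorx fwdqz cmpt
Hunk 3: at line 4 remove [upod,gjzox,lsnx] add [samsr,aafks] -> 11 lines: uzo vuxz emqcs rrc nxuql samsr aafks ajdim lzorx fwdqz cmpt
Hunk 4: at line 6 remove [ajdim] add [klvj,biew,vziri] -> 13 lines: uzo vuxz emqcs rrc nxuql samsr aafks klvj biew vziri lzorx fwdqz cmpt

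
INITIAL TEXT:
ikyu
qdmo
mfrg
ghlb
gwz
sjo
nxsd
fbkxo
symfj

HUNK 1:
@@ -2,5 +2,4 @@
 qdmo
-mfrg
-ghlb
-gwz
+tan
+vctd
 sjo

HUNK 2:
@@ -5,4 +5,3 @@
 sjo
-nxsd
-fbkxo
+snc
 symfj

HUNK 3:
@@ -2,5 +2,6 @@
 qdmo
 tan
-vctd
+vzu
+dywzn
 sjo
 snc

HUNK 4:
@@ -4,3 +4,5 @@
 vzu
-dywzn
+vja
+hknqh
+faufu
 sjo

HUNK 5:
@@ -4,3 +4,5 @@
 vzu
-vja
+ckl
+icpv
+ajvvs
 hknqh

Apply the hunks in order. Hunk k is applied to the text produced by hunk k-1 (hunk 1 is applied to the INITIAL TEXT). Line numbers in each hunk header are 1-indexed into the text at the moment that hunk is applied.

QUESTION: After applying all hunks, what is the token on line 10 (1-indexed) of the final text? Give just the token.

Hunk 1: at line 2 remove [mfrg,ghlb,gwz] add [tan,vctd] -> 8 lines: ikyu qdmo tan vctd sjo nxsd fbkxo symfj
Hunk 2: at line 5 remove [nxsd,fbkxo] add [snc] -> 7 lines: ikyu qdmo tan vctd sjo snc symfj
Hunk 3: at line 2 remove [vctd] add [vzu,dywzn] -> 8 lines: ikyu qdmo tan vzu dywzn sjo snc symfj
Hunk 4: at line 4 remove [dywzn] add [vja,hknqh,faufu] -> 10 lines: ikyu qdmo tan vzu vja hknqh faufu sjo snc symfj
Hunk 5: at line 4 remove [vja] add [ckl,icpv,ajvvs] -> 12 lines: ikyu qdmo tan vzu ckl icpv ajvvs hknqh faufu sjo snc symfj
Final line 10: sjo

Answer: sjo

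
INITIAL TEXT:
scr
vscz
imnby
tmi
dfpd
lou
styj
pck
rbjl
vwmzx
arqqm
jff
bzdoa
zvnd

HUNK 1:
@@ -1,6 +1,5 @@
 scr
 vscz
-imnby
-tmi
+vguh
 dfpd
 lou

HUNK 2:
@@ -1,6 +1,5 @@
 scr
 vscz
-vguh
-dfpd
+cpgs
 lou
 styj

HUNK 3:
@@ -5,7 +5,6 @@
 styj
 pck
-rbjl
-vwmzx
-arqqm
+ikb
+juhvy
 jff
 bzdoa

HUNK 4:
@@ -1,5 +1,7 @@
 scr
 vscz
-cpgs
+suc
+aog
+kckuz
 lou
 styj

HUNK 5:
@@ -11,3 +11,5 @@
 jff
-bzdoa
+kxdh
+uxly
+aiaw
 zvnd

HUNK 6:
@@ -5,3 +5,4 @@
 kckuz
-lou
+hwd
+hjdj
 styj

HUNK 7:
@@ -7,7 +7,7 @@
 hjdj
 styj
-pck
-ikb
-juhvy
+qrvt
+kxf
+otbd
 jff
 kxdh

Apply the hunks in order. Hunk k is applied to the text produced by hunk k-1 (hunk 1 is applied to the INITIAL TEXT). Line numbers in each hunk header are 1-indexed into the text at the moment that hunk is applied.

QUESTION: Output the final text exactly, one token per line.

Hunk 1: at line 1 remove [imnby,tmi] add [vguh] -> 13 lines: scr vscz vguh dfpd lou styj pck rbjl vwmzx arqqm jff bzdoa zvnd
Hunk 2: at line 1 remove [vguh,dfpd] add [cpgs] -> 12 lines: scr vscz cpgs lou styj pck rbjl vwmzx arqqm jff bzdoa zvnd
Hunk 3: at line 5 remove [rbjl,vwmzx,arqqm] add [ikb,juhvy] -> 11 lines: scr vscz cpgs lou styj pck ikb juhvy jff bzdoa zvnd
Hunk 4: at line 1 remove [cpgs] add [suc,aog,kckuz] -> 13 lines: scr vscz suc aog kckuz lou styj pck ikb juhvy jff bzdoa zvnd
Hunk 5: at line 11 remove [bzdoa] add [kxdh,uxly,aiaw] -> 15 lines: scr vscz suc aog kckuz lou styj pck ikb juhvy jff kxdh uxly aiaw zvnd
Hunk 6: at line 5 remove [lou] add [hwd,hjdj] -> 16 lines: scr vscz suc aog kckuz hwd hjdj styj pck ikb juhvy jff kxdh uxly aiaw zvnd
Hunk 7: at line 7 remove [pck,ikb,juhvy] add [qrvt,kxf,otbd] -> 16 lines: scr vscz suc aog kckuz hwd hjdj styj qrvt kxf otbd jff kxdh uxly aiaw zvnd

Answer: scr
vscz
suc
aog
kckuz
hwd
hjdj
styj
qrvt
kxf
otbd
jff
kxdh
uxly
aiaw
zvnd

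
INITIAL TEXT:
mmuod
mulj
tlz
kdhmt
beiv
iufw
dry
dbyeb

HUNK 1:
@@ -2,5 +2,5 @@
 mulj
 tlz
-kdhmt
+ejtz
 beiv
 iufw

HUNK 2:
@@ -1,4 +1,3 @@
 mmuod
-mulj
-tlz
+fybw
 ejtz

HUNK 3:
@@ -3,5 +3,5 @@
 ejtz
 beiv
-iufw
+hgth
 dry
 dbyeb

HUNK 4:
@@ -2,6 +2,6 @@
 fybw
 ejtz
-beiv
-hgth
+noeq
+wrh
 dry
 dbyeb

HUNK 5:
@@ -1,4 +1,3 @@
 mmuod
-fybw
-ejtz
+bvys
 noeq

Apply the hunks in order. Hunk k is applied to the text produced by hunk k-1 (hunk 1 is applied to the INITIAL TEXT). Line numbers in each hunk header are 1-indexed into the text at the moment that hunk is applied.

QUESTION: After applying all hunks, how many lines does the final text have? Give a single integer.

Hunk 1: at line 2 remove [kdhmt] add [ejtz] -> 8 lines: mmuod mulj tlz ejtz beiv iufw dry dbyeb
Hunk 2: at line 1 remove [mulj,tlz] add [fybw] -> 7 lines: mmuod fybw ejtz beiv iufw dry dbyeb
Hunk 3: at line 3 remove [iufw] add [hgth] -> 7 lines: mmuod fybw ejtz beiv hgth dry dbyeb
Hunk 4: at line 2 remove [beiv,hgth] add [noeq,wrh] -> 7 lines: mmuod fybw ejtz noeq wrh dry dbyeb
Hunk 5: at line 1 remove [fybw,ejtz] add [bvys] -> 6 lines: mmuod bvys noeq wrh dry dbyeb
Final line count: 6

Answer: 6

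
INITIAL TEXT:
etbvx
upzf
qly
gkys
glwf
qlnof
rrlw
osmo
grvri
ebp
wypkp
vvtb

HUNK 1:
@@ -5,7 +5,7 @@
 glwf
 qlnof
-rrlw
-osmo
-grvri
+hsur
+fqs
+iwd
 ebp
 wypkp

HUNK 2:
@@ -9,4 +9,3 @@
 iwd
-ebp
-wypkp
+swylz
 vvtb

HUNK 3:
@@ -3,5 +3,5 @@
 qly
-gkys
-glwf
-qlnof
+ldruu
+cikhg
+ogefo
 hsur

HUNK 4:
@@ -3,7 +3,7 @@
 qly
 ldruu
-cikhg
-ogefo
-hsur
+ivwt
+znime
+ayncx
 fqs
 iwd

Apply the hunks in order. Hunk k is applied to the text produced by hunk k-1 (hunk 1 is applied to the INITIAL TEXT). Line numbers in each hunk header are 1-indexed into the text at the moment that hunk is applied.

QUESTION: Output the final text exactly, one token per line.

Hunk 1: at line 5 remove [rrlw,osmo,grvri] add [hsur,fqs,iwd] -> 12 lines: etbvx upzf qly gkys glwf qlnof hsur fqs iwd ebp wypkp vvtb
Hunk 2: at line 9 remove [ebp,wypkp] add [swylz] -> 11 lines: etbvx upzf qly gkys glwf qlnof hsur fqs iwd swylz vvtb
Hunk 3: at line 3 remove [gkys,glwf,qlnof] add [ldruu,cikhg,ogefo] -> 11 lines: etbvx upzf qly ldruu cikhg ogefo hsur fqs iwd swylz vvtb
Hunk 4: at line 3 remove [cikhg,ogefo,hsur] add [ivwt,znime,ayncx] -> 11 lines: etbvx upzf qly ldruu ivwt znime ayncx fqs iwd swylz vvtb

Answer: etbvx
upzf
qly
ldruu
ivwt
znime
ayncx
fqs
iwd
swylz
vvtb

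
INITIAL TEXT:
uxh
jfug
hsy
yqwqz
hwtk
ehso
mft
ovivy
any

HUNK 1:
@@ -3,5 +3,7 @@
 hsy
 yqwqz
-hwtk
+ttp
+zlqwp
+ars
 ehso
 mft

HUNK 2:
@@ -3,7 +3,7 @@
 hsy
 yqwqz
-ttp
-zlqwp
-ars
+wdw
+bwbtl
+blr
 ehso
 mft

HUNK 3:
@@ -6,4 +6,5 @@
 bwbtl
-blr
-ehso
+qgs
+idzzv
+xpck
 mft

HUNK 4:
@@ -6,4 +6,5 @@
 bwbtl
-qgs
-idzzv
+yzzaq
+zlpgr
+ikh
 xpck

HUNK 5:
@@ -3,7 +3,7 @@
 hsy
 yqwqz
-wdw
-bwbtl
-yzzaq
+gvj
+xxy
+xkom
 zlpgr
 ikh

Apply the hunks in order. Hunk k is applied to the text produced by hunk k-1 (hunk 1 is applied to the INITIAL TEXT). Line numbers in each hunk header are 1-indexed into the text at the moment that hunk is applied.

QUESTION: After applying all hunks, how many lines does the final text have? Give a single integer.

Answer: 13

Derivation:
Hunk 1: at line 3 remove [hwtk] add [ttp,zlqwp,ars] -> 11 lines: uxh jfug hsy yqwqz ttp zlqwp ars ehso mft ovivy any
Hunk 2: at line 3 remove [ttp,zlqwp,ars] add [wdw,bwbtl,blr] -> 11 lines: uxh jfug hsy yqwqz wdw bwbtl blr ehso mft ovivy any
Hunk 3: at line 6 remove [blr,ehso] add [qgs,idzzv,xpck] -> 12 lines: uxh jfug hsy yqwqz wdw bwbtl qgs idzzv xpck mft ovivy any
Hunk 4: at line 6 remove [qgs,idzzv] add [yzzaq,zlpgr,ikh] -> 13 lines: uxh jfug hsy yqwqz wdw bwbtl yzzaq zlpgr ikh xpck mft ovivy any
Hunk 5: at line 3 remove [wdw,bwbtl,yzzaq] add [gvj,xxy,xkom] -> 13 lines: uxh jfug hsy yqwqz gvj xxy xkom zlpgr ikh xpck mft ovivy any
Final line count: 13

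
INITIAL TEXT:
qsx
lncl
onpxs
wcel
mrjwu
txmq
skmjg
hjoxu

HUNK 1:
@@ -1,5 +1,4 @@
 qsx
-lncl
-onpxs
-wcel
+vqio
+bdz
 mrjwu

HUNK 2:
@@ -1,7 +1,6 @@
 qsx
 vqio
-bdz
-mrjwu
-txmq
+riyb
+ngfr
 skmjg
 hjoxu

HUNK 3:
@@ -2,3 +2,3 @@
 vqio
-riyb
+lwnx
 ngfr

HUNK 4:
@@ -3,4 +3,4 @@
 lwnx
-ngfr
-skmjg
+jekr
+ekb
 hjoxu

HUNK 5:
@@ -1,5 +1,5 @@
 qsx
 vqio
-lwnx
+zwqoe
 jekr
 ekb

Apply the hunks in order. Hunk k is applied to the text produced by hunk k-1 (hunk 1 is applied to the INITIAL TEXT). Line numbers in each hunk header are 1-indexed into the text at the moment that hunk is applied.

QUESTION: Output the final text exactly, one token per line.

Hunk 1: at line 1 remove [lncl,onpxs,wcel] add [vqio,bdz] -> 7 lines: qsx vqio bdz mrjwu txmq skmjg hjoxu
Hunk 2: at line 1 remove [bdz,mrjwu,txmq] add [riyb,ngfr] -> 6 lines: qsx vqio riyb ngfr skmjg hjoxu
Hunk 3: at line 2 remove [riyb] add [lwnx] -> 6 lines: qsx vqio lwnx ngfr skmjg hjoxu
Hunk 4: at line 3 remove [ngfr,skmjg] add [jekr,ekb] -> 6 lines: qsx vqio lwnx jekr ekb hjoxu
Hunk 5: at line 1 remove [lwnx] add [zwqoe] -> 6 lines: qsx vqio zwqoe jekr ekb hjoxu

Answer: qsx
vqio
zwqoe
jekr
ekb
hjoxu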